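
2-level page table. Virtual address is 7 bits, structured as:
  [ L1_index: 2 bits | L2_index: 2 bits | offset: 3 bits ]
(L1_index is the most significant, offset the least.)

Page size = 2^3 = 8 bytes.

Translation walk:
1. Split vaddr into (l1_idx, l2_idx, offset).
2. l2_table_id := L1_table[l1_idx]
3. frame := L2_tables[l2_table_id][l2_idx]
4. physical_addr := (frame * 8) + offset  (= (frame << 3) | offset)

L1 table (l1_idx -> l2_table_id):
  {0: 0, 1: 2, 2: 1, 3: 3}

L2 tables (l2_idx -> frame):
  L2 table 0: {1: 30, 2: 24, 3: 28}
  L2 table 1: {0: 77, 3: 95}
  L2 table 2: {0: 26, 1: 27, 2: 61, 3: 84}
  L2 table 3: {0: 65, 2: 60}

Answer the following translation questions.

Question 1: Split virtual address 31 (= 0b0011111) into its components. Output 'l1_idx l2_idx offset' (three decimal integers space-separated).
vaddr = 31 = 0b0011111
  top 2 bits -> l1_idx = 0
  next 2 bits -> l2_idx = 3
  bottom 3 bits -> offset = 7

Answer: 0 3 7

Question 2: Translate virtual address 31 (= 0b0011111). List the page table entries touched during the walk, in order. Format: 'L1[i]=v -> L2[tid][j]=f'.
vaddr = 31 = 0b0011111
Split: l1_idx=0, l2_idx=3, offset=7

Answer: L1[0]=0 -> L2[0][3]=28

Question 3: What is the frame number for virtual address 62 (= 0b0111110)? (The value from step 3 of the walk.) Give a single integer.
vaddr = 62: l1_idx=1, l2_idx=3
L1[1] = 2; L2[2][3] = 84

Answer: 84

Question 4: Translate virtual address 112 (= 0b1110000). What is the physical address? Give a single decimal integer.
vaddr = 112 = 0b1110000
Split: l1_idx=3, l2_idx=2, offset=0
L1[3] = 3
L2[3][2] = 60
paddr = 60 * 8 + 0 = 480

Answer: 480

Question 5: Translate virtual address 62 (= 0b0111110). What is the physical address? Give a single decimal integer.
vaddr = 62 = 0b0111110
Split: l1_idx=1, l2_idx=3, offset=6
L1[1] = 2
L2[2][3] = 84
paddr = 84 * 8 + 6 = 678

Answer: 678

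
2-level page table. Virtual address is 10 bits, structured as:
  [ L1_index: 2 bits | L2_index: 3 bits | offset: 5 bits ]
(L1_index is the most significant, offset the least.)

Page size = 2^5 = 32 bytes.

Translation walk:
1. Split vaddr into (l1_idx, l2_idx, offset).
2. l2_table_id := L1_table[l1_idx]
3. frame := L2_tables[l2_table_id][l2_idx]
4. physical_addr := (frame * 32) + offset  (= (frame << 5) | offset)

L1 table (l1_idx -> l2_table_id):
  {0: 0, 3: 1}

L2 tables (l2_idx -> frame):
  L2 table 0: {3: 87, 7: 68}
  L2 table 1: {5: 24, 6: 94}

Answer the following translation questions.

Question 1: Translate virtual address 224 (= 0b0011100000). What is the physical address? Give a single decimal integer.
vaddr = 224 = 0b0011100000
Split: l1_idx=0, l2_idx=7, offset=0
L1[0] = 0
L2[0][7] = 68
paddr = 68 * 32 + 0 = 2176

Answer: 2176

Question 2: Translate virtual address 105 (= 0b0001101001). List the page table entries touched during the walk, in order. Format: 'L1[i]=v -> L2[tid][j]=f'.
vaddr = 105 = 0b0001101001
Split: l1_idx=0, l2_idx=3, offset=9

Answer: L1[0]=0 -> L2[0][3]=87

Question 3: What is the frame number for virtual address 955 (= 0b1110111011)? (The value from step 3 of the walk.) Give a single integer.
vaddr = 955: l1_idx=3, l2_idx=5
L1[3] = 1; L2[1][5] = 24

Answer: 24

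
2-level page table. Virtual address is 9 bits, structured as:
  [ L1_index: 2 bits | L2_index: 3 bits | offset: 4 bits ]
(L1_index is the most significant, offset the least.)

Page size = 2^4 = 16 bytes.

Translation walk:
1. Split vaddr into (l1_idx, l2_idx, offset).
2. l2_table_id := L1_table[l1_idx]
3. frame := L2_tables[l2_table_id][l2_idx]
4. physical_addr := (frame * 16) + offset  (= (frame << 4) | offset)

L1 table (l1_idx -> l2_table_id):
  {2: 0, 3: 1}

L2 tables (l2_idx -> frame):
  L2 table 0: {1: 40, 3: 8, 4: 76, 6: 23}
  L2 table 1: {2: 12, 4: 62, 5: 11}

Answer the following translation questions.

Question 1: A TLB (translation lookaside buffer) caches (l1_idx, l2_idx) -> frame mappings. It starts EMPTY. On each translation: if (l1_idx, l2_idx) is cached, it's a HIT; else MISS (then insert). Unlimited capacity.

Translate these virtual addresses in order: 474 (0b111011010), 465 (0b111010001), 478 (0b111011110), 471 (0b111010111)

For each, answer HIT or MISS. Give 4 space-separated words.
Answer: MISS HIT HIT HIT

Derivation:
vaddr=474: (3,5) not in TLB -> MISS, insert
vaddr=465: (3,5) in TLB -> HIT
vaddr=478: (3,5) in TLB -> HIT
vaddr=471: (3,5) in TLB -> HIT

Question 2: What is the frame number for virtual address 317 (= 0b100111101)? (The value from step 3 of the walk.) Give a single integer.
Answer: 8

Derivation:
vaddr = 317: l1_idx=2, l2_idx=3
L1[2] = 0; L2[0][3] = 8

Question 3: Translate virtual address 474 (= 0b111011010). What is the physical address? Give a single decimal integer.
Answer: 186

Derivation:
vaddr = 474 = 0b111011010
Split: l1_idx=3, l2_idx=5, offset=10
L1[3] = 1
L2[1][5] = 11
paddr = 11 * 16 + 10 = 186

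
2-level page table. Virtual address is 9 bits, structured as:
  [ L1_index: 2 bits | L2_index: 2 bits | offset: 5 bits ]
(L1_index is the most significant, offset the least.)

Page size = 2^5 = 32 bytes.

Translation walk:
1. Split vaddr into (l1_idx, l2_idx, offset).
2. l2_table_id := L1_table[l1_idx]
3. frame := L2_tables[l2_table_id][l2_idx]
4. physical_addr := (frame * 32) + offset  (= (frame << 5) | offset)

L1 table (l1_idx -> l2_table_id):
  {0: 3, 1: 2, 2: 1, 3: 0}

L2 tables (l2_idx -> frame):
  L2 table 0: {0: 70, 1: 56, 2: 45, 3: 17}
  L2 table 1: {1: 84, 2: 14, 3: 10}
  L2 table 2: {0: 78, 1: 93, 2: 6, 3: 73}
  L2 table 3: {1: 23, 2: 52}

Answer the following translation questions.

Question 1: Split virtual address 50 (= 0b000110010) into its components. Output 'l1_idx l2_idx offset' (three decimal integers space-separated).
Answer: 0 1 18

Derivation:
vaddr = 50 = 0b000110010
  top 2 bits -> l1_idx = 0
  next 2 bits -> l2_idx = 1
  bottom 5 bits -> offset = 18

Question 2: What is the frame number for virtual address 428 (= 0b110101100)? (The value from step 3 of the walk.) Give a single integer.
Answer: 56

Derivation:
vaddr = 428: l1_idx=3, l2_idx=1
L1[3] = 0; L2[0][1] = 56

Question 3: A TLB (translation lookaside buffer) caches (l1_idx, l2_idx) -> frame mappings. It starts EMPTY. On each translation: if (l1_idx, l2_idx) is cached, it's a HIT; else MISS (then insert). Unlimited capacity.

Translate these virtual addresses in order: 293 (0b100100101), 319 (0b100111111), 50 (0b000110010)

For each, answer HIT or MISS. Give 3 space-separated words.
Answer: MISS HIT MISS

Derivation:
vaddr=293: (2,1) not in TLB -> MISS, insert
vaddr=319: (2,1) in TLB -> HIT
vaddr=50: (0,1) not in TLB -> MISS, insert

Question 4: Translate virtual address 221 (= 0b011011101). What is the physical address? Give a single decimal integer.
vaddr = 221 = 0b011011101
Split: l1_idx=1, l2_idx=2, offset=29
L1[1] = 2
L2[2][2] = 6
paddr = 6 * 32 + 29 = 221

Answer: 221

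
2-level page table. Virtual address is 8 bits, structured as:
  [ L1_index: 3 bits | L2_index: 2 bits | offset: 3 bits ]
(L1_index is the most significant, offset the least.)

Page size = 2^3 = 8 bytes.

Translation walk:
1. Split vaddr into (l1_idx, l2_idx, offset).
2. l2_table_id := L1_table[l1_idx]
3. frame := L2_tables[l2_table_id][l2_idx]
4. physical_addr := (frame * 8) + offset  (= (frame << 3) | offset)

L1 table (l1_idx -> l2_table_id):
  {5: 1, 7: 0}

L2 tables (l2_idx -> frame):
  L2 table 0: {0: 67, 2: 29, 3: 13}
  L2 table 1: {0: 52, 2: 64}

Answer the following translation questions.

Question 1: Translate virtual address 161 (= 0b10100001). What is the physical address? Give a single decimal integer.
Answer: 417

Derivation:
vaddr = 161 = 0b10100001
Split: l1_idx=5, l2_idx=0, offset=1
L1[5] = 1
L2[1][0] = 52
paddr = 52 * 8 + 1 = 417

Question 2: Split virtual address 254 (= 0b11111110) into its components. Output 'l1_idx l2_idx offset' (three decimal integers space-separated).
Answer: 7 3 6

Derivation:
vaddr = 254 = 0b11111110
  top 3 bits -> l1_idx = 7
  next 2 bits -> l2_idx = 3
  bottom 3 bits -> offset = 6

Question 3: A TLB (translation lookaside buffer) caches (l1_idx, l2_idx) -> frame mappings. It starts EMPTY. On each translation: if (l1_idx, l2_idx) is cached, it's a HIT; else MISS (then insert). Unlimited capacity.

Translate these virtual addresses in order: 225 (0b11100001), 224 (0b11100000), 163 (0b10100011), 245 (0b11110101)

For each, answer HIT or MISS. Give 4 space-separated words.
Answer: MISS HIT MISS MISS

Derivation:
vaddr=225: (7,0) not in TLB -> MISS, insert
vaddr=224: (7,0) in TLB -> HIT
vaddr=163: (5,0) not in TLB -> MISS, insert
vaddr=245: (7,2) not in TLB -> MISS, insert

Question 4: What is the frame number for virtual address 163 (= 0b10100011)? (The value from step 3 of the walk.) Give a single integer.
Answer: 52

Derivation:
vaddr = 163: l1_idx=5, l2_idx=0
L1[5] = 1; L2[1][0] = 52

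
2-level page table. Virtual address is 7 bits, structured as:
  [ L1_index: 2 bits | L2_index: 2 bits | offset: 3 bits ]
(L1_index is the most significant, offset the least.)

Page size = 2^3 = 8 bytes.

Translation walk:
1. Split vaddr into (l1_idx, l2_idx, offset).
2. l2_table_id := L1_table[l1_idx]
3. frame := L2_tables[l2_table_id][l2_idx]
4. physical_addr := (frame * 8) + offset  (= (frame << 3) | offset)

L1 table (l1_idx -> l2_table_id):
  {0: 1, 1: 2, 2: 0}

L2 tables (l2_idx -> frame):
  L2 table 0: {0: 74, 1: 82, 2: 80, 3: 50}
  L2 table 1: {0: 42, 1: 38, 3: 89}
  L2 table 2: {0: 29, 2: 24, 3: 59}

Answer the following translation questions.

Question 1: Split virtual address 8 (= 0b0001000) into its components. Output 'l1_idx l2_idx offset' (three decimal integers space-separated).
Answer: 0 1 0

Derivation:
vaddr = 8 = 0b0001000
  top 2 bits -> l1_idx = 0
  next 2 bits -> l2_idx = 1
  bottom 3 bits -> offset = 0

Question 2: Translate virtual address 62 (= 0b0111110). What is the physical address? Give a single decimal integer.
vaddr = 62 = 0b0111110
Split: l1_idx=1, l2_idx=3, offset=6
L1[1] = 2
L2[2][3] = 59
paddr = 59 * 8 + 6 = 478

Answer: 478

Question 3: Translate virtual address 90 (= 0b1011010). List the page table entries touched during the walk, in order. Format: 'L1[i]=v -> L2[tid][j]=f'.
Answer: L1[2]=0 -> L2[0][3]=50

Derivation:
vaddr = 90 = 0b1011010
Split: l1_idx=2, l2_idx=3, offset=2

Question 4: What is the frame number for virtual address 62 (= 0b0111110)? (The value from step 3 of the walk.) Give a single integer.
Answer: 59

Derivation:
vaddr = 62: l1_idx=1, l2_idx=3
L1[1] = 2; L2[2][3] = 59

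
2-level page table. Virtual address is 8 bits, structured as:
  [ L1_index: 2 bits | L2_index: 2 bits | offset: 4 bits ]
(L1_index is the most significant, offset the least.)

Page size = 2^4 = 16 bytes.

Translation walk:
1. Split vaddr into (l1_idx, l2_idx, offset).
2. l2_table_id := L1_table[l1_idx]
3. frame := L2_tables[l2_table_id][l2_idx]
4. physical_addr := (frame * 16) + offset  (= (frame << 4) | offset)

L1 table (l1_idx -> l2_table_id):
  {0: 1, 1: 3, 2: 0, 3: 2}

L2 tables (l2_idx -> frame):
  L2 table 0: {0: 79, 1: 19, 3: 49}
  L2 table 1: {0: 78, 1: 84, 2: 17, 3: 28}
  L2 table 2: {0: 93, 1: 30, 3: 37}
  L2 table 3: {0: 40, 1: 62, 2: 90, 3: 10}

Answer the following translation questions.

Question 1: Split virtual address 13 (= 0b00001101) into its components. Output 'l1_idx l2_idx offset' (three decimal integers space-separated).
Answer: 0 0 13

Derivation:
vaddr = 13 = 0b00001101
  top 2 bits -> l1_idx = 0
  next 2 bits -> l2_idx = 0
  bottom 4 bits -> offset = 13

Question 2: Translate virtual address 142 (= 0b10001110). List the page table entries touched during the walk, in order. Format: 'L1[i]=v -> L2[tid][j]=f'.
Answer: L1[2]=0 -> L2[0][0]=79

Derivation:
vaddr = 142 = 0b10001110
Split: l1_idx=2, l2_idx=0, offset=14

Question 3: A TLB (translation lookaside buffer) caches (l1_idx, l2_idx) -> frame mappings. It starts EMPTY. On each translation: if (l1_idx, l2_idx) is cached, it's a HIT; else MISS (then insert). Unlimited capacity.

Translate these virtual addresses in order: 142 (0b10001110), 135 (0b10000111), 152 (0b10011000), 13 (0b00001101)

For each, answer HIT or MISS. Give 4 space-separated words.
Answer: MISS HIT MISS MISS

Derivation:
vaddr=142: (2,0) not in TLB -> MISS, insert
vaddr=135: (2,0) in TLB -> HIT
vaddr=152: (2,1) not in TLB -> MISS, insert
vaddr=13: (0,0) not in TLB -> MISS, insert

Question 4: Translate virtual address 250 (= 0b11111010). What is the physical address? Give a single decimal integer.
vaddr = 250 = 0b11111010
Split: l1_idx=3, l2_idx=3, offset=10
L1[3] = 2
L2[2][3] = 37
paddr = 37 * 16 + 10 = 602

Answer: 602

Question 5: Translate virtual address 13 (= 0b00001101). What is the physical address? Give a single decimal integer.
vaddr = 13 = 0b00001101
Split: l1_idx=0, l2_idx=0, offset=13
L1[0] = 1
L2[1][0] = 78
paddr = 78 * 16 + 13 = 1261

Answer: 1261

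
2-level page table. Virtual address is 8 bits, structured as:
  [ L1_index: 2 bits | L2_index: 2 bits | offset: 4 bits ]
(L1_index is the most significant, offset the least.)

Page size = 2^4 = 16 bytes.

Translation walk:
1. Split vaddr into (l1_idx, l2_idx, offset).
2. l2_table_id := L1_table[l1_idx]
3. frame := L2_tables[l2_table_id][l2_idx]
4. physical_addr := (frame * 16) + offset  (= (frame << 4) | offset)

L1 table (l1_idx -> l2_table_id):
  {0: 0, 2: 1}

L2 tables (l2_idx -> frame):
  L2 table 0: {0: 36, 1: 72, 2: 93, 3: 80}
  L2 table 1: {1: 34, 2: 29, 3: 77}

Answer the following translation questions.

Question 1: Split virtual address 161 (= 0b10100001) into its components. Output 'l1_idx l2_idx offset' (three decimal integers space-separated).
Answer: 2 2 1

Derivation:
vaddr = 161 = 0b10100001
  top 2 bits -> l1_idx = 2
  next 2 bits -> l2_idx = 2
  bottom 4 bits -> offset = 1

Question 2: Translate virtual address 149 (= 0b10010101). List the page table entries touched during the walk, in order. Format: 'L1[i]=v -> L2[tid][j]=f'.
vaddr = 149 = 0b10010101
Split: l1_idx=2, l2_idx=1, offset=5

Answer: L1[2]=1 -> L2[1][1]=34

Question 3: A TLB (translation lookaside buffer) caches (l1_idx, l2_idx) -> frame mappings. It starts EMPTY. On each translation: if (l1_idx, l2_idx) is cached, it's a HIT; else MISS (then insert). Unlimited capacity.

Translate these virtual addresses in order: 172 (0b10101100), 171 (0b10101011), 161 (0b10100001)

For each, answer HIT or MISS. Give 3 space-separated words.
vaddr=172: (2,2) not in TLB -> MISS, insert
vaddr=171: (2,2) in TLB -> HIT
vaddr=161: (2,2) in TLB -> HIT

Answer: MISS HIT HIT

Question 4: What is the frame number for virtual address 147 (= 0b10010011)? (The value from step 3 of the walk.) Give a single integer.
Answer: 34

Derivation:
vaddr = 147: l1_idx=2, l2_idx=1
L1[2] = 1; L2[1][1] = 34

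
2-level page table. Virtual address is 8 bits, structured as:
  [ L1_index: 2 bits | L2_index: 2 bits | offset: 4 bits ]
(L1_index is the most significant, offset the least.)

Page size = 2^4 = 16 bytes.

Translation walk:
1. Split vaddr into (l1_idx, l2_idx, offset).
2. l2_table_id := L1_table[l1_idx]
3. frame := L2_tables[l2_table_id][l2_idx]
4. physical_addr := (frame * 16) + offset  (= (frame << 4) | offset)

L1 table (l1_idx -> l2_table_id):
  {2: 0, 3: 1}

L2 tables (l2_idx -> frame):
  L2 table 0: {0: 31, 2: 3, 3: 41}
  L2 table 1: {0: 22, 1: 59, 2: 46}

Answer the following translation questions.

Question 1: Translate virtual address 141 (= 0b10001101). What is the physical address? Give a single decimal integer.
vaddr = 141 = 0b10001101
Split: l1_idx=2, l2_idx=0, offset=13
L1[2] = 0
L2[0][0] = 31
paddr = 31 * 16 + 13 = 509

Answer: 509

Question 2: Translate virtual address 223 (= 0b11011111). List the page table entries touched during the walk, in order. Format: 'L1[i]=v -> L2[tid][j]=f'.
Answer: L1[3]=1 -> L2[1][1]=59

Derivation:
vaddr = 223 = 0b11011111
Split: l1_idx=3, l2_idx=1, offset=15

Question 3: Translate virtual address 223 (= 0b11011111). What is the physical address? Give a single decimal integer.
vaddr = 223 = 0b11011111
Split: l1_idx=3, l2_idx=1, offset=15
L1[3] = 1
L2[1][1] = 59
paddr = 59 * 16 + 15 = 959

Answer: 959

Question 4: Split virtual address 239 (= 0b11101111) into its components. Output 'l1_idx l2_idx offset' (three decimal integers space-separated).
Answer: 3 2 15

Derivation:
vaddr = 239 = 0b11101111
  top 2 bits -> l1_idx = 3
  next 2 bits -> l2_idx = 2
  bottom 4 bits -> offset = 15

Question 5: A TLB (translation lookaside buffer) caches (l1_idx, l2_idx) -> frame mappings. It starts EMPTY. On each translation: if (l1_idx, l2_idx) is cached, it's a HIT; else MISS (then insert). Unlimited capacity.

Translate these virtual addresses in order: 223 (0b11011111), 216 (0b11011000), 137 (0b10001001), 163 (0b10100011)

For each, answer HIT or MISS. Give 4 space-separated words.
vaddr=223: (3,1) not in TLB -> MISS, insert
vaddr=216: (3,1) in TLB -> HIT
vaddr=137: (2,0) not in TLB -> MISS, insert
vaddr=163: (2,2) not in TLB -> MISS, insert

Answer: MISS HIT MISS MISS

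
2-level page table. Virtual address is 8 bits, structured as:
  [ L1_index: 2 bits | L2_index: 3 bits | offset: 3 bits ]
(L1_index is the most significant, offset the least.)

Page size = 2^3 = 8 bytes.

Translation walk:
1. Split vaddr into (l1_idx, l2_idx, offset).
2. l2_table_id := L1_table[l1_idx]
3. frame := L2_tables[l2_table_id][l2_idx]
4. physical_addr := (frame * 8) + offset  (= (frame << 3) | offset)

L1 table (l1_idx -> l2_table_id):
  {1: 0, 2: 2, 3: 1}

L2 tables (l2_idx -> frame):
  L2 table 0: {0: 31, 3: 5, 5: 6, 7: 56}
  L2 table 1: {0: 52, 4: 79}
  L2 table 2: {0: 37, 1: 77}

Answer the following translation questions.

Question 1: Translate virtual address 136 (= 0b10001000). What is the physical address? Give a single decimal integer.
vaddr = 136 = 0b10001000
Split: l1_idx=2, l2_idx=1, offset=0
L1[2] = 2
L2[2][1] = 77
paddr = 77 * 8 + 0 = 616

Answer: 616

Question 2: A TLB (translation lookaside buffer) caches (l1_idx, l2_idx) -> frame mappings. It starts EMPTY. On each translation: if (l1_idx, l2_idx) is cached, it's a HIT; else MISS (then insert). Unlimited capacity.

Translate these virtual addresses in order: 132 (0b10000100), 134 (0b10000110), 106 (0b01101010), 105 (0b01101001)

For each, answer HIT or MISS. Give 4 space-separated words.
Answer: MISS HIT MISS HIT

Derivation:
vaddr=132: (2,0) not in TLB -> MISS, insert
vaddr=134: (2,0) in TLB -> HIT
vaddr=106: (1,5) not in TLB -> MISS, insert
vaddr=105: (1,5) in TLB -> HIT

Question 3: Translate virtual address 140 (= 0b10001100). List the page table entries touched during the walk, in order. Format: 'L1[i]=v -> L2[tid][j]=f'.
vaddr = 140 = 0b10001100
Split: l1_idx=2, l2_idx=1, offset=4

Answer: L1[2]=2 -> L2[2][1]=77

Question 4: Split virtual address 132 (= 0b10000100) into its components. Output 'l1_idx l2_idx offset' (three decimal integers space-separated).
vaddr = 132 = 0b10000100
  top 2 bits -> l1_idx = 2
  next 3 bits -> l2_idx = 0
  bottom 3 bits -> offset = 4

Answer: 2 0 4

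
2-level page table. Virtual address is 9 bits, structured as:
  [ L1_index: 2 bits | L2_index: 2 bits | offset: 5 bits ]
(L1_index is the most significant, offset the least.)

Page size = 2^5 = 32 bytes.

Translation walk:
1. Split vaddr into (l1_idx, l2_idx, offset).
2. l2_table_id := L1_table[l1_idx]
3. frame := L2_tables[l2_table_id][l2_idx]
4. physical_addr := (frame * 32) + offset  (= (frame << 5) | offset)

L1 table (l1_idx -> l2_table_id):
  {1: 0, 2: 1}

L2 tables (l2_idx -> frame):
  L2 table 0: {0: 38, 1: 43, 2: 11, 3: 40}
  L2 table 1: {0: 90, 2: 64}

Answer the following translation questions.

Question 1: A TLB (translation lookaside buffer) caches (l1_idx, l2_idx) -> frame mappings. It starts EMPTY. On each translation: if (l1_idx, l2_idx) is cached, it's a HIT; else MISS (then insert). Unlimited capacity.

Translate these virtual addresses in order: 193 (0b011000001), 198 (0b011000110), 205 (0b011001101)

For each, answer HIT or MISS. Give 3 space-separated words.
Answer: MISS HIT HIT

Derivation:
vaddr=193: (1,2) not in TLB -> MISS, insert
vaddr=198: (1,2) in TLB -> HIT
vaddr=205: (1,2) in TLB -> HIT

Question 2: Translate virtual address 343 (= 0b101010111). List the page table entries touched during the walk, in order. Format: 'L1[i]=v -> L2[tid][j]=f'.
Answer: L1[2]=1 -> L2[1][2]=64

Derivation:
vaddr = 343 = 0b101010111
Split: l1_idx=2, l2_idx=2, offset=23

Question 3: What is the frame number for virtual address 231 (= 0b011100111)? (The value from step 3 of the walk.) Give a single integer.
vaddr = 231: l1_idx=1, l2_idx=3
L1[1] = 0; L2[0][3] = 40

Answer: 40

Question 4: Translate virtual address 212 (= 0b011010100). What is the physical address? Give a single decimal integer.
vaddr = 212 = 0b011010100
Split: l1_idx=1, l2_idx=2, offset=20
L1[1] = 0
L2[0][2] = 11
paddr = 11 * 32 + 20 = 372

Answer: 372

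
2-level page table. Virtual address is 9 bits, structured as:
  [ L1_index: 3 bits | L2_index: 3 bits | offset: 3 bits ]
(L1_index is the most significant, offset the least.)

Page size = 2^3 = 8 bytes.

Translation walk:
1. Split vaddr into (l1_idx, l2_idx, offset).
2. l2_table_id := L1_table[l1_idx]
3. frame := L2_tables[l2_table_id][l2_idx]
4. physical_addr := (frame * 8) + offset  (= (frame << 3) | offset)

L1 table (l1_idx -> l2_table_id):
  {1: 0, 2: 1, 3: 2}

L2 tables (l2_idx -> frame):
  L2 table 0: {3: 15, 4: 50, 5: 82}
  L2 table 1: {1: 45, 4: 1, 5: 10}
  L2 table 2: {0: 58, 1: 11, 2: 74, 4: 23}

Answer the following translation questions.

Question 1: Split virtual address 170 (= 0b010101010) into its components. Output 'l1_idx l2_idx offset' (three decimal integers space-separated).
vaddr = 170 = 0b010101010
  top 3 bits -> l1_idx = 2
  next 3 bits -> l2_idx = 5
  bottom 3 bits -> offset = 2

Answer: 2 5 2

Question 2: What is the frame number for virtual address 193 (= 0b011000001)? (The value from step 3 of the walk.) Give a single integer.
Answer: 58

Derivation:
vaddr = 193: l1_idx=3, l2_idx=0
L1[3] = 2; L2[2][0] = 58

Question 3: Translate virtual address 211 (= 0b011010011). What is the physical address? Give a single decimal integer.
Answer: 595

Derivation:
vaddr = 211 = 0b011010011
Split: l1_idx=3, l2_idx=2, offset=3
L1[3] = 2
L2[2][2] = 74
paddr = 74 * 8 + 3 = 595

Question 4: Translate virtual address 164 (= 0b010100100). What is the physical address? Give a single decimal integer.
Answer: 12

Derivation:
vaddr = 164 = 0b010100100
Split: l1_idx=2, l2_idx=4, offset=4
L1[2] = 1
L2[1][4] = 1
paddr = 1 * 8 + 4 = 12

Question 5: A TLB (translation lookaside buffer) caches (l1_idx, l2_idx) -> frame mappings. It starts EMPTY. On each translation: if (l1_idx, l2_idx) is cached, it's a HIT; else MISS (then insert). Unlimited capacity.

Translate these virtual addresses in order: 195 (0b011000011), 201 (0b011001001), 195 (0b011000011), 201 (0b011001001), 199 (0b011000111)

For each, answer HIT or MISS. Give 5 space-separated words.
vaddr=195: (3,0) not in TLB -> MISS, insert
vaddr=201: (3,1) not in TLB -> MISS, insert
vaddr=195: (3,0) in TLB -> HIT
vaddr=201: (3,1) in TLB -> HIT
vaddr=199: (3,0) in TLB -> HIT

Answer: MISS MISS HIT HIT HIT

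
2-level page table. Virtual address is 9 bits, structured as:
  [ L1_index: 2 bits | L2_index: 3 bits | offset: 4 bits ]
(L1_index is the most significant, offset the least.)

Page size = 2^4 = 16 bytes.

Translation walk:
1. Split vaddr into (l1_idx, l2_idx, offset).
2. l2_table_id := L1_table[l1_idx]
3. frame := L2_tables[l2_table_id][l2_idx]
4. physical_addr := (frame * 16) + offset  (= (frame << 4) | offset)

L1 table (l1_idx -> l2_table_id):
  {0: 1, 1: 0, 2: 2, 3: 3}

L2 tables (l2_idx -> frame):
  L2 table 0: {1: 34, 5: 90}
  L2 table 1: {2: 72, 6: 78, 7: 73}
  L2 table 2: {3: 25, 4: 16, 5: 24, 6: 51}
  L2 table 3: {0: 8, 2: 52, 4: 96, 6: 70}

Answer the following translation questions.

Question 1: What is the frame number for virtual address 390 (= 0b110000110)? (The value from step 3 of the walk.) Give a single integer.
vaddr = 390: l1_idx=3, l2_idx=0
L1[3] = 3; L2[3][0] = 8

Answer: 8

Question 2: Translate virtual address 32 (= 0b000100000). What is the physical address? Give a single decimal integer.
Answer: 1152

Derivation:
vaddr = 32 = 0b000100000
Split: l1_idx=0, l2_idx=2, offset=0
L1[0] = 1
L2[1][2] = 72
paddr = 72 * 16 + 0 = 1152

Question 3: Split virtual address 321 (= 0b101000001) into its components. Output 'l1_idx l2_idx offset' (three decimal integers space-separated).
Answer: 2 4 1

Derivation:
vaddr = 321 = 0b101000001
  top 2 bits -> l1_idx = 2
  next 3 bits -> l2_idx = 4
  bottom 4 bits -> offset = 1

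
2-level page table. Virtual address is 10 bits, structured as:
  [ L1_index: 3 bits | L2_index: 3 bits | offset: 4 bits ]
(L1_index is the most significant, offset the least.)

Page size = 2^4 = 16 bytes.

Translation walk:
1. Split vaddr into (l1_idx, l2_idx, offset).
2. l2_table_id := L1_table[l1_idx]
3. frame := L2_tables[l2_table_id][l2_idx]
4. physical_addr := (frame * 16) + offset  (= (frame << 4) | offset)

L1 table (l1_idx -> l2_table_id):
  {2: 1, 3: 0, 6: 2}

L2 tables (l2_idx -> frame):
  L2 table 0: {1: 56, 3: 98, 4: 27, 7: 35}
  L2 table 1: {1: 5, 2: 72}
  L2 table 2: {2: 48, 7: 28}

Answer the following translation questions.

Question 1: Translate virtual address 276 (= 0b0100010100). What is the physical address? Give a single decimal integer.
Answer: 84

Derivation:
vaddr = 276 = 0b0100010100
Split: l1_idx=2, l2_idx=1, offset=4
L1[2] = 1
L2[1][1] = 5
paddr = 5 * 16 + 4 = 84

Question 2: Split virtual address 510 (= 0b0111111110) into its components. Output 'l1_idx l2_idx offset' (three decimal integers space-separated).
Answer: 3 7 14

Derivation:
vaddr = 510 = 0b0111111110
  top 3 bits -> l1_idx = 3
  next 3 bits -> l2_idx = 7
  bottom 4 bits -> offset = 14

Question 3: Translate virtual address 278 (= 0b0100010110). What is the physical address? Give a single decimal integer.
vaddr = 278 = 0b0100010110
Split: l1_idx=2, l2_idx=1, offset=6
L1[2] = 1
L2[1][1] = 5
paddr = 5 * 16 + 6 = 86

Answer: 86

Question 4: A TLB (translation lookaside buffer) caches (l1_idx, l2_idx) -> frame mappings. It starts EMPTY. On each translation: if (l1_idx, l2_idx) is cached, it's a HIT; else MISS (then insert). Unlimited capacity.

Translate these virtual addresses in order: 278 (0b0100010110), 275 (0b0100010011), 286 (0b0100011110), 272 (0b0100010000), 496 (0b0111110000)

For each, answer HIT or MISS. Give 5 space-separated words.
vaddr=278: (2,1) not in TLB -> MISS, insert
vaddr=275: (2,1) in TLB -> HIT
vaddr=286: (2,1) in TLB -> HIT
vaddr=272: (2,1) in TLB -> HIT
vaddr=496: (3,7) not in TLB -> MISS, insert

Answer: MISS HIT HIT HIT MISS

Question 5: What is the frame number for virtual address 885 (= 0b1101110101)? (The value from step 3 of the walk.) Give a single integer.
Answer: 28

Derivation:
vaddr = 885: l1_idx=6, l2_idx=7
L1[6] = 2; L2[2][7] = 28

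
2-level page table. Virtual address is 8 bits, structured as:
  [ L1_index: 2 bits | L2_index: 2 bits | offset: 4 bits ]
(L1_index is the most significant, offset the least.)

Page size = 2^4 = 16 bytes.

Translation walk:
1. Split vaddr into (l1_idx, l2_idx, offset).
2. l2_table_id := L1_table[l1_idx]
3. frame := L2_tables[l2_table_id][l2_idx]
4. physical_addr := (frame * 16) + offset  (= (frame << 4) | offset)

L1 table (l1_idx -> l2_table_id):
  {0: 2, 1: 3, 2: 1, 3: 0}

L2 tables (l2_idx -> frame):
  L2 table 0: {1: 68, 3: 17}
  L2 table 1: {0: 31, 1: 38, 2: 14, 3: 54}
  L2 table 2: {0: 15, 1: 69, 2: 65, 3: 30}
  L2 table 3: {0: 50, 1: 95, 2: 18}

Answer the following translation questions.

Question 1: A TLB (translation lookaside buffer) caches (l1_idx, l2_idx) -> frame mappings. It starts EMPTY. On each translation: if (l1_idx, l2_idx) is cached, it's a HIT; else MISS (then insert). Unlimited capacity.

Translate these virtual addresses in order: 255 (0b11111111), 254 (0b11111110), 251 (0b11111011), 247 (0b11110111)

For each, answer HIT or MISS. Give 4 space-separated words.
Answer: MISS HIT HIT HIT

Derivation:
vaddr=255: (3,3) not in TLB -> MISS, insert
vaddr=254: (3,3) in TLB -> HIT
vaddr=251: (3,3) in TLB -> HIT
vaddr=247: (3,3) in TLB -> HIT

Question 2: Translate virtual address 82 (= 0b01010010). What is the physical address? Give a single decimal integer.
vaddr = 82 = 0b01010010
Split: l1_idx=1, l2_idx=1, offset=2
L1[1] = 3
L2[3][1] = 95
paddr = 95 * 16 + 2 = 1522

Answer: 1522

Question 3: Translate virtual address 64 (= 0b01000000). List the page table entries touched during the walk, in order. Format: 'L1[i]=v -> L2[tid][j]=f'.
Answer: L1[1]=3 -> L2[3][0]=50

Derivation:
vaddr = 64 = 0b01000000
Split: l1_idx=1, l2_idx=0, offset=0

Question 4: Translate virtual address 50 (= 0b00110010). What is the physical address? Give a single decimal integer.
vaddr = 50 = 0b00110010
Split: l1_idx=0, l2_idx=3, offset=2
L1[0] = 2
L2[2][3] = 30
paddr = 30 * 16 + 2 = 482

Answer: 482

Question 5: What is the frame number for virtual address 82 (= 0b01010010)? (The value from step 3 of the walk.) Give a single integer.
vaddr = 82: l1_idx=1, l2_idx=1
L1[1] = 3; L2[3][1] = 95

Answer: 95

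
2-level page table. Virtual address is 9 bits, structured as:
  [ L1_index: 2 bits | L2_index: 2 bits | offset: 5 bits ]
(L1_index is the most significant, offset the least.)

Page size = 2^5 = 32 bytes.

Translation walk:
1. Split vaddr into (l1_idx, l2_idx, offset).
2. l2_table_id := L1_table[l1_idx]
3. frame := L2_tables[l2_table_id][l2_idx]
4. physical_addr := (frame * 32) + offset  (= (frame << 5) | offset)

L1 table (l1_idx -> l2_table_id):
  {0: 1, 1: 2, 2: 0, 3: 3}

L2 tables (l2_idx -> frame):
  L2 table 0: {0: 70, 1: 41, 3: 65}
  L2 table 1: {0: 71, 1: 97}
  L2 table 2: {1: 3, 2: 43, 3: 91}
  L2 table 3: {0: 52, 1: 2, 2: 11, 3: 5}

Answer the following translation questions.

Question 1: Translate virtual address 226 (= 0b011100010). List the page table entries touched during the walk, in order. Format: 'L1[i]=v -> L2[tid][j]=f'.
Answer: L1[1]=2 -> L2[2][3]=91

Derivation:
vaddr = 226 = 0b011100010
Split: l1_idx=1, l2_idx=3, offset=2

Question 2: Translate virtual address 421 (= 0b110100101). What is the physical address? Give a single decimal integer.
vaddr = 421 = 0b110100101
Split: l1_idx=3, l2_idx=1, offset=5
L1[3] = 3
L2[3][1] = 2
paddr = 2 * 32 + 5 = 69

Answer: 69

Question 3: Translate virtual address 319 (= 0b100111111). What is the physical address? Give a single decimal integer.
Answer: 1343

Derivation:
vaddr = 319 = 0b100111111
Split: l1_idx=2, l2_idx=1, offset=31
L1[2] = 0
L2[0][1] = 41
paddr = 41 * 32 + 31 = 1343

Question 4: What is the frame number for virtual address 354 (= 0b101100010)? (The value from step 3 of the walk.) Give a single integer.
vaddr = 354: l1_idx=2, l2_idx=3
L1[2] = 0; L2[0][3] = 65

Answer: 65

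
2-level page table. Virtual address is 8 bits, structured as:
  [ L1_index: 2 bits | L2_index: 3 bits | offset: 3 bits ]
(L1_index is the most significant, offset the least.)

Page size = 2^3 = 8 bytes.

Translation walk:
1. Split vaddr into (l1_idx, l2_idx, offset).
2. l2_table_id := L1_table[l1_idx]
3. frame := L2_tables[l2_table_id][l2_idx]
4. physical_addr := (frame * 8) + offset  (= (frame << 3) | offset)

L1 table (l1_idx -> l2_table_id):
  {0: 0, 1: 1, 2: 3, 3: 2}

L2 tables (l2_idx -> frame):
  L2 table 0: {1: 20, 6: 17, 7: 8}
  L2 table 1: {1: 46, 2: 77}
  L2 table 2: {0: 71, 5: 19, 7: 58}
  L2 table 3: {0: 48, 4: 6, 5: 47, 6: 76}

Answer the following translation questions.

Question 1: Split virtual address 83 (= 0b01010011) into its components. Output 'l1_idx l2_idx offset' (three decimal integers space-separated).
Answer: 1 2 3

Derivation:
vaddr = 83 = 0b01010011
  top 2 bits -> l1_idx = 1
  next 3 bits -> l2_idx = 2
  bottom 3 bits -> offset = 3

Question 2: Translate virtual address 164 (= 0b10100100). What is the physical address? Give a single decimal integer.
vaddr = 164 = 0b10100100
Split: l1_idx=2, l2_idx=4, offset=4
L1[2] = 3
L2[3][4] = 6
paddr = 6 * 8 + 4 = 52

Answer: 52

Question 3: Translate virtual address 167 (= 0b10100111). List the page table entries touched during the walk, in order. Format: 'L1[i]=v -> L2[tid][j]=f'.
vaddr = 167 = 0b10100111
Split: l1_idx=2, l2_idx=4, offset=7

Answer: L1[2]=3 -> L2[3][4]=6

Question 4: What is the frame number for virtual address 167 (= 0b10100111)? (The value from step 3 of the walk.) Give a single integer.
Answer: 6

Derivation:
vaddr = 167: l1_idx=2, l2_idx=4
L1[2] = 3; L2[3][4] = 6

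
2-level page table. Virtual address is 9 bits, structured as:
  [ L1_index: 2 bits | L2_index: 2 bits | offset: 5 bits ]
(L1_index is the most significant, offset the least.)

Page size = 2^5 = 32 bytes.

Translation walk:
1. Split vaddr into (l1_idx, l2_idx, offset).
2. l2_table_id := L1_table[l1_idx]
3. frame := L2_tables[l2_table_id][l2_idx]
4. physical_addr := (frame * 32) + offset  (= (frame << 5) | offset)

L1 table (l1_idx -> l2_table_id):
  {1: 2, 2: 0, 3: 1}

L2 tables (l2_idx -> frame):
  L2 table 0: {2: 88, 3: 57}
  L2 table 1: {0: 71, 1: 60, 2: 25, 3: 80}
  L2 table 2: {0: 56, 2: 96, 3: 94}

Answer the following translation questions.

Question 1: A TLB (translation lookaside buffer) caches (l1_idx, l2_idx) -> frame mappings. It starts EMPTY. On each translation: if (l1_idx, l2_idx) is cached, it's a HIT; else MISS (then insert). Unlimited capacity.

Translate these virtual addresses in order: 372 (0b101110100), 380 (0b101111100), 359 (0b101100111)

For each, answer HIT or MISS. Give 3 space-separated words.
Answer: MISS HIT HIT

Derivation:
vaddr=372: (2,3) not in TLB -> MISS, insert
vaddr=380: (2,3) in TLB -> HIT
vaddr=359: (2,3) in TLB -> HIT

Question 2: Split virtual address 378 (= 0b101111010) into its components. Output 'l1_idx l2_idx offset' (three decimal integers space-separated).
vaddr = 378 = 0b101111010
  top 2 bits -> l1_idx = 2
  next 2 bits -> l2_idx = 3
  bottom 5 bits -> offset = 26

Answer: 2 3 26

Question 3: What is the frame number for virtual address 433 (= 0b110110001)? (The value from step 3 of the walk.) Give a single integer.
vaddr = 433: l1_idx=3, l2_idx=1
L1[3] = 1; L2[1][1] = 60

Answer: 60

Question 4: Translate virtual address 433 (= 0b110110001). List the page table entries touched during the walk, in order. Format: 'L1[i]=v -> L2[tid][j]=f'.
vaddr = 433 = 0b110110001
Split: l1_idx=3, l2_idx=1, offset=17

Answer: L1[3]=1 -> L2[1][1]=60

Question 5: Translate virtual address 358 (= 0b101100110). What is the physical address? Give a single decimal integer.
vaddr = 358 = 0b101100110
Split: l1_idx=2, l2_idx=3, offset=6
L1[2] = 0
L2[0][3] = 57
paddr = 57 * 32 + 6 = 1830

Answer: 1830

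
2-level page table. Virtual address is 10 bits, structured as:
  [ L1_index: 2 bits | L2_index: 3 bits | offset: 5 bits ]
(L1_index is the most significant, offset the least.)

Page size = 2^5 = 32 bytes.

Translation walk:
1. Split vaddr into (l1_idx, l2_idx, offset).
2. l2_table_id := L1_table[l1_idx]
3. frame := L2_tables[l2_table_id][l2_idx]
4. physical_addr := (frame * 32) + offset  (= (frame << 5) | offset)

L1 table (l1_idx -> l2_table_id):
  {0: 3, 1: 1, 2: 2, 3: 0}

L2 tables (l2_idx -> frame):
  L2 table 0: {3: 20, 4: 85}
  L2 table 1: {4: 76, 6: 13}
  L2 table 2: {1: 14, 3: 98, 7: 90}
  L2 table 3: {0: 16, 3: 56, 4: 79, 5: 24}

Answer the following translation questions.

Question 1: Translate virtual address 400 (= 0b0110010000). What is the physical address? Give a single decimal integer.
vaddr = 400 = 0b0110010000
Split: l1_idx=1, l2_idx=4, offset=16
L1[1] = 1
L2[1][4] = 76
paddr = 76 * 32 + 16 = 2448

Answer: 2448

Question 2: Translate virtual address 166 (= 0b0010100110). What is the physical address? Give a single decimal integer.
vaddr = 166 = 0b0010100110
Split: l1_idx=0, l2_idx=5, offset=6
L1[0] = 3
L2[3][5] = 24
paddr = 24 * 32 + 6 = 774

Answer: 774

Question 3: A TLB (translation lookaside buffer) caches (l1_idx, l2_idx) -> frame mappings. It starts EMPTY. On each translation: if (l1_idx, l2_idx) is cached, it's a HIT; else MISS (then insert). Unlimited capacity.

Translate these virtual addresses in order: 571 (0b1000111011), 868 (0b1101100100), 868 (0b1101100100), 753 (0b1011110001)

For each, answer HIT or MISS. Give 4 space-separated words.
Answer: MISS MISS HIT MISS

Derivation:
vaddr=571: (2,1) not in TLB -> MISS, insert
vaddr=868: (3,3) not in TLB -> MISS, insert
vaddr=868: (3,3) in TLB -> HIT
vaddr=753: (2,7) not in TLB -> MISS, insert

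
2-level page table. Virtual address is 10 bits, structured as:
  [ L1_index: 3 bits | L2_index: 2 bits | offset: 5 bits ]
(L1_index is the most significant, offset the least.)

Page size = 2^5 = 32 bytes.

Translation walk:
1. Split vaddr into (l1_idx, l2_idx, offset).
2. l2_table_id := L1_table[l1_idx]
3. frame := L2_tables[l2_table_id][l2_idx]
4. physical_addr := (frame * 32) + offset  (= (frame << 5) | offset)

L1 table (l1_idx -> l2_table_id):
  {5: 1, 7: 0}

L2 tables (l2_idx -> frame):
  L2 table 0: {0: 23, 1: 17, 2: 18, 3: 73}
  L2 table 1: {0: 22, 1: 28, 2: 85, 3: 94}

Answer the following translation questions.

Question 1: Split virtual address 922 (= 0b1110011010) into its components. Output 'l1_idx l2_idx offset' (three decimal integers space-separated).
Answer: 7 0 26

Derivation:
vaddr = 922 = 0b1110011010
  top 3 bits -> l1_idx = 7
  next 2 bits -> l2_idx = 0
  bottom 5 bits -> offset = 26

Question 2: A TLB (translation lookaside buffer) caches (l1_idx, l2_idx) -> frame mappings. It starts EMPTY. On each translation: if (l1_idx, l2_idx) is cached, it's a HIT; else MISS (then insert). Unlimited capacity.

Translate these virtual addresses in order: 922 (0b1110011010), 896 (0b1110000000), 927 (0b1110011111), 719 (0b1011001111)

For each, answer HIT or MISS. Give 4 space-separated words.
Answer: MISS HIT HIT MISS

Derivation:
vaddr=922: (7,0) not in TLB -> MISS, insert
vaddr=896: (7,0) in TLB -> HIT
vaddr=927: (7,0) in TLB -> HIT
vaddr=719: (5,2) not in TLB -> MISS, insert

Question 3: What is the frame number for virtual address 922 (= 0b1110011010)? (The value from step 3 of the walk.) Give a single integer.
vaddr = 922: l1_idx=7, l2_idx=0
L1[7] = 0; L2[0][0] = 23

Answer: 23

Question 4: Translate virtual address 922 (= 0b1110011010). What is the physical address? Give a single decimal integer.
vaddr = 922 = 0b1110011010
Split: l1_idx=7, l2_idx=0, offset=26
L1[7] = 0
L2[0][0] = 23
paddr = 23 * 32 + 26 = 762

Answer: 762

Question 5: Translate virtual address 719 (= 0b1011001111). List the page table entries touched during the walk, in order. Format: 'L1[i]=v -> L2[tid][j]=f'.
vaddr = 719 = 0b1011001111
Split: l1_idx=5, l2_idx=2, offset=15

Answer: L1[5]=1 -> L2[1][2]=85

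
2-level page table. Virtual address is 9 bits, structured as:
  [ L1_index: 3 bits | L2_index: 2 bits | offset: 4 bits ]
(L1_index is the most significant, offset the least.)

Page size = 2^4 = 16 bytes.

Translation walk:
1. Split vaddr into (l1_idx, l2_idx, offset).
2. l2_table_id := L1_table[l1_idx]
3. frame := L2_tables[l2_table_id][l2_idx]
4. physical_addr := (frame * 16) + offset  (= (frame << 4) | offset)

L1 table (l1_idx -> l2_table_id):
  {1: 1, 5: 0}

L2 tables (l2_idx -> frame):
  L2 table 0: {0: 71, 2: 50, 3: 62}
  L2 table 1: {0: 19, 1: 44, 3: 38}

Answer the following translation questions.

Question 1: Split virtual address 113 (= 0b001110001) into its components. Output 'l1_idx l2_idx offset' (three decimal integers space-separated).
vaddr = 113 = 0b001110001
  top 3 bits -> l1_idx = 1
  next 2 bits -> l2_idx = 3
  bottom 4 bits -> offset = 1

Answer: 1 3 1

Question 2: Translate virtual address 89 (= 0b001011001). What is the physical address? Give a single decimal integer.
vaddr = 89 = 0b001011001
Split: l1_idx=1, l2_idx=1, offset=9
L1[1] = 1
L2[1][1] = 44
paddr = 44 * 16 + 9 = 713

Answer: 713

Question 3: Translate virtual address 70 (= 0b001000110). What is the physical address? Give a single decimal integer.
Answer: 310

Derivation:
vaddr = 70 = 0b001000110
Split: l1_idx=1, l2_idx=0, offset=6
L1[1] = 1
L2[1][0] = 19
paddr = 19 * 16 + 6 = 310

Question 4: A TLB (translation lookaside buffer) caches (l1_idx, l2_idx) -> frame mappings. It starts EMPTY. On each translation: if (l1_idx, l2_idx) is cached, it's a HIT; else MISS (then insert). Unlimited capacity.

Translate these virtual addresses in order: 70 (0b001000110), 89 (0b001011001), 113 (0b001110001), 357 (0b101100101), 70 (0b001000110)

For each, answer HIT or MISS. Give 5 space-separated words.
Answer: MISS MISS MISS MISS HIT

Derivation:
vaddr=70: (1,0) not in TLB -> MISS, insert
vaddr=89: (1,1) not in TLB -> MISS, insert
vaddr=113: (1,3) not in TLB -> MISS, insert
vaddr=357: (5,2) not in TLB -> MISS, insert
vaddr=70: (1,0) in TLB -> HIT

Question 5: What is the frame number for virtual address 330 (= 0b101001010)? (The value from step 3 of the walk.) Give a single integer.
Answer: 71

Derivation:
vaddr = 330: l1_idx=5, l2_idx=0
L1[5] = 0; L2[0][0] = 71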